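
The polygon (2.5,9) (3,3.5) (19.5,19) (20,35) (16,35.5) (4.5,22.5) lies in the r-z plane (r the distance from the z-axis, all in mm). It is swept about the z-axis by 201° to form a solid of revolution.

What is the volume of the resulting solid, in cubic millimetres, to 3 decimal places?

Volume = 12272.618 mm³

Profile (r,z), 6 vertices: (2.5,9) (3,3.5) (19.5,19) (20,35) (16,35.5) (4.5,22.5)
edge 0: (2.5,9)→(3,3.5)  cross = 2.5·3.5 − 3·9 = -18.2500; (r_i+r_j)·cross = 5.5·-18.2500 = -100.3750
edge 1: (3,3.5)→(19.5,19)  cross = 3·19 − 19.5·3.5 = -11.2500; (r_i+r_j)·cross = 22.5·-11.2500 = -253.1250
edge 2: (19.5,19)→(20,35)  cross = 19.5·35 − 20·19 = 302.5000; (r_i+r_j)·cross = 39.5·302.5000 = 11948.7500
edge 3: (20,35)→(16,35.5)  cross = 20·35.5 − 16·35 = 150.0000; (r_i+r_j)·cross = 36·150.0000 = 5400.0000
edge 4: (16,35.5)→(4.5,22.5)  cross = 16·22.5 − 4.5·35.5 = 200.2500; (r_i+r_j)·cross = 20.5·200.2500 = 4105.1250
edge 5: (4.5,22.5)→(2.5,9)  cross = 4.5·9 − 2.5·22.5 = -15.7500; (r_i+r_j)·cross = 7·-15.7500 = -110.2500
Σcross = 607.5000 → A = |Σcross|/2 = 303.7500 mm²
Σ(r_i+r_j)·cross = 20990.1250 → first moment M = |Σ|/6 = 3498.3542
R_c = M/A = 3498.3542/303.7500 = 11.5172 mm
θ = 201° = 3.508112 rad
V = θ·R_c·A = 3.508112·11.5172·303.7500 = 12272.618 mm³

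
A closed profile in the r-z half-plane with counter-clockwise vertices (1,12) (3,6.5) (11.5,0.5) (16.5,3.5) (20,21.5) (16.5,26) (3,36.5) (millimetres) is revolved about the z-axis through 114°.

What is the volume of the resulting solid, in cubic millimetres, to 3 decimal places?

Profile (r,z), 7 vertices: (1,12) (3,6.5) (11.5,0.5) (16.5,3.5) (20,21.5) (16.5,26) (3,36.5)
edge 0: (1,12)→(3,6.5)  cross = 1·6.5 − 3·12 = -29.5000; (r_i+r_j)·cross = 4·-29.5000 = -118.0000
edge 1: (3,6.5)→(11.5,0.5)  cross = 3·0.5 − 11.5·6.5 = -73.2500; (r_i+r_j)·cross = 14.5·-73.2500 = -1062.1250
edge 2: (11.5,0.5)→(16.5,3.5)  cross = 11.5·3.5 − 16.5·0.5 = 32.0000; (r_i+r_j)·cross = 28·32.0000 = 896.0000
edge 3: (16.5,3.5)→(20,21.5)  cross = 16.5·21.5 − 20·3.5 = 284.7500; (r_i+r_j)·cross = 36.5·284.7500 = 10393.3750
edge 4: (20,21.5)→(16.5,26)  cross = 20·26 − 16.5·21.5 = 165.2500; (r_i+r_j)·cross = 36.5·165.2500 = 6031.6250
edge 5: (16.5,26)→(3,36.5)  cross = 16.5·36.5 − 3·26 = 524.2500; (r_i+r_j)·cross = 19.5·524.2500 = 10222.8750
edge 6: (3,36.5)→(1,12)  cross = 3·12 − 1·36.5 = -0.5000; (r_i+r_j)·cross = 4·-0.5000 = -2.0000
Σcross = 903.0000 → A = |Σcross|/2 = 451.5000 mm²
Σ(r_i+r_j)·cross = 26361.7500 → first moment M = |Σ|/6 = 4393.6250
R_c = M/A = 4393.6250/451.5000 = 9.7312 mm
θ = 114° = 1.989675 rad
V = θ·R_c·A = 1.989675·9.7312·451.5000 = 8741.887 mm³

Volume = 8741.887 mm³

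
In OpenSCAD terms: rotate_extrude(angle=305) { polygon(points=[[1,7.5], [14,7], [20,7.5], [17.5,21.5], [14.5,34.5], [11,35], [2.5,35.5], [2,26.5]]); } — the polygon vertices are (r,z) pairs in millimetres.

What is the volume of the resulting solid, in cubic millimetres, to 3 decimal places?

Profile (r,z), 8 vertices: (1,7.5) (14,7) (20,7.5) (17.5,21.5) (14.5,34.5) (11,35) (2.5,35.5) (2,26.5)
edge 0: (1,7.5)→(14,7)  cross = 1·7 − 14·7.5 = -98.0000; (r_i+r_j)·cross = 15·-98.0000 = -1470.0000
edge 1: (14,7)→(20,7.5)  cross = 14·7.5 − 20·7 = -35.0000; (r_i+r_j)·cross = 34·-35.0000 = -1190.0000
edge 2: (20,7.5)→(17.5,21.5)  cross = 20·21.5 − 17.5·7.5 = 298.7500; (r_i+r_j)·cross = 37.5·298.7500 = 11203.1250
edge 3: (17.5,21.5)→(14.5,34.5)  cross = 17.5·34.5 − 14.5·21.5 = 292.0000; (r_i+r_j)·cross = 32·292.0000 = 9344.0000
edge 4: (14.5,34.5)→(11,35)  cross = 14.5·35 − 11·34.5 = 128.0000; (r_i+r_j)·cross = 25.5·128.0000 = 3264.0000
edge 5: (11,35)→(2.5,35.5)  cross = 11·35.5 − 2.5·35 = 303.0000; (r_i+r_j)·cross = 13.5·303.0000 = 4090.5000
edge 6: (2.5,35.5)→(2,26.5)  cross = 2.5·26.5 − 2·35.5 = -4.7500; (r_i+r_j)·cross = 4.5·-4.7500 = -21.3750
edge 7: (2,26.5)→(1,7.5)  cross = 2·7.5 − 1·26.5 = -11.5000; (r_i+r_j)·cross = 3·-11.5000 = -34.5000
Σcross = 872.5000 → A = |Σcross|/2 = 436.2500 mm²
Σ(r_i+r_j)·cross = 25185.7500 → first moment M = |Σ|/6 = 4197.6250
R_c = M/A = 4197.6250/436.2500 = 9.6221 mm
θ = 305° = 5.323254 rad
V = θ·R_c·A = 5.323254·9.6221·436.2500 = 22345.025 mm³

Volume = 22345.025 mm³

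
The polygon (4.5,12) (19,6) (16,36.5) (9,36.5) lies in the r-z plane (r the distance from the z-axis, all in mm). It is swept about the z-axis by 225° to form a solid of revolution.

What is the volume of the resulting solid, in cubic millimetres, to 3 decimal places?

Profile (r,z), 4 vertices: (4.5,12) (19,6) (16,36.5) (9,36.5)
edge 0: (4.5,12)→(19,6)  cross = 4.5·6 − 19·12 = -201.0000; (r_i+r_j)·cross = 23.5·-201.0000 = -4723.5000
edge 1: (19,6)→(16,36.5)  cross = 19·36.5 − 16·6 = 597.5000; (r_i+r_j)·cross = 35·597.5000 = 20912.5000
edge 2: (16,36.5)→(9,36.5)  cross = 16·36.5 − 9·36.5 = 255.5000; (r_i+r_j)·cross = 25·255.5000 = 6387.5000
edge 3: (9,36.5)→(4.5,12)  cross = 9·12 − 4.5·36.5 = -56.2500; (r_i+r_j)·cross = 13.5·-56.2500 = -759.3750
Σcross = 595.7500 → A = |Σcross|/2 = 297.8750 mm²
Σ(r_i+r_j)·cross = 21817.1250 → first moment M = |Σ|/6 = 3636.1875
R_c = M/A = 3636.1875/297.8750 = 12.2071 mm
θ = 225° = 3.926991 rad
V = θ·R_c·A = 3.926991·12.2071·297.8750 = 14279.275 mm³

Volume = 14279.275 mm³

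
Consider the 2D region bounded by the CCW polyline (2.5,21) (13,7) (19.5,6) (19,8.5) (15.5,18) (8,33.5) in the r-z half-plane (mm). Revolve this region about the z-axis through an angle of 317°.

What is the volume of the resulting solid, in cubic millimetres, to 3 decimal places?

Profile (r,z), 6 vertices: (2.5,21) (13,7) (19.5,6) (19,8.5) (15.5,18) (8,33.5)
edge 0: (2.5,21)→(13,7)  cross = 2.5·7 − 13·21 = -255.5000; (r_i+r_j)·cross = 15.5·-255.5000 = -3960.2500
edge 1: (13,7)→(19.5,6)  cross = 13·6 − 19.5·7 = -58.5000; (r_i+r_j)·cross = 32.5·-58.5000 = -1901.2500
edge 2: (19.5,6)→(19,8.5)  cross = 19.5·8.5 − 19·6 = 51.7500; (r_i+r_j)·cross = 38.5·51.7500 = 1992.3750
edge 3: (19,8.5)→(15.5,18)  cross = 19·18 − 15.5·8.5 = 210.2500; (r_i+r_j)·cross = 34.5·210.2500 = 7253.6250
edge 4: (15.5,18)→(8,33.5)  cross = 15.5·33.5 − 8·18 = 375.2500; (r_i+r_j)·cross = 23.5·375.2500 = 8818.3750
edge 5: (8,33.5)→(2.5,21)  cross = 8·21 − 2.5·33.5 = 84.2500; (r_i+r_j)·cross = 10.5·84.2500 = 884.6250
Σcross = 407.5000 → A = |Σcross|/2 = 203.7500 mm²
Σ(r_i+r_j)·cross = 13087.5000 → first moment M = |Σ|/6 = 2181.2500
R_c = M/A = 2181.2500/203.7500 = 10.7055 mm
θ = 317° = 5.532694 rad
V = θ·R_c·A = 5.532694·10.7055·203.7500 = 12068.188 mm³

Volume = 12068.188 mm³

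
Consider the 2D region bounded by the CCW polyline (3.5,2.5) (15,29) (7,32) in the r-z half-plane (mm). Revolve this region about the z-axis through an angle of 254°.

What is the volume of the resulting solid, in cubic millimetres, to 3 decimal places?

Profile (r,z), 3 vertices: (3.5,2.5) (15,29) (7,32)
edge 0: (3.5,2.5)→(15,29)  cross = 3.5·29 − 15·2.5 = 64.0000; (r_i+r_j)·cross = 18.5·64.0000 = 1184.0000
edge 1: (15,29)→(7,32)  cross = 15·32 − 7·29 = 277.0000; (r_i+r_j)·cross = 22·277.0000 = 6094.0000
edge 2: (7,32)→(3.5,2.5)  cross = 7·2.5 − 3.5·32 = -94.5000; (r_i+r_j)·cross = 10.5·-94.5000 = -992.2500
Σcross = 246.5000 → A = |Σcross|/2 = 123.2500 mm²
Σ(r_i+r_j)·cross = 6285.7500 → first moment M = |Σ|/6 = 1047.6250
R_c = M/A = 1047.6250/123.2500 = 8.5000 mm
θ = 254° = 4.433136 rad
V = θ·R_c·A = 4.433136·8.5000·123.2500 = 4644.264 mm³

Volume = 4644.264 mm³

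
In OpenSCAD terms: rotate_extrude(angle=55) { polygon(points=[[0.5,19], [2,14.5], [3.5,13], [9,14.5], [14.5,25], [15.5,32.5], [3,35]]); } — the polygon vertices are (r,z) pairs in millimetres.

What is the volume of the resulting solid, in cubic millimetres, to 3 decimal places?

Profile (r,z), 7 vertices: (0.5,19) (2,14.5) (3.5,13) (9,14.5) (14.5,25) (15.5,32.5) (3,35)
edge 0: (0.5,19)→(2,14.5)  cross = 0.5·14.5 − 2·19 = -30.7500; (r_i+r_j)·cross = 2.5·-30.7500 = -76.8750
edge 1: (2,14.5)→(3.5,13)  cross = 2·13 − 3.5·14.5 = -24.7500; (r_i+r_j)·cross = 5.5·-24.7500 = -136.1250
edge 2: (3.5,13)→(9,14.5)  cross = 3.5·14.5 − 9·13 = -66.2500; (r_i+r_j)·cross = 12.5·-66.2500 = -828.1250
edge 3: (9,14.5)→(14.5,25)  cross = 9·25 − 14.5·14.5 = 14.7500; (r_i+r_j)·cross = 23.5·14.7500 = 346.6250
edge 4: (14.5,25)→(15.5,32.5)  cross = 14.5·32.5 − 15.5·25 = 83.7500; (r_i+r_j)·cross = 30·83.7500 = 2512.5000
edge 5: (15.5,32.5)→(3,35)  cross = 15.5·35 − 3·32.5 = 445.0000; (r_i+r_j)·cross = 18.5·445.0000 = 8232.5000
edge 6: (3,35)→(0.5,19)  cross = 3·19 − 0.5·35 = 39.5000; (r_i+r_j)·cross = 3.5·39.5000 = 138.2500
Σcross = 461.2500 → A = |Σcross|/2 = 230.6250 mm²
Σ(r_i+r_j)·cross = 10188.7500 → first moment M = |Σ|/6 = 1698.1250
R_c = M/A = 1698.1250/230.6250 = 7.3631 mm
θ = 55° = 0.959931 rad
V = θ·R_c·A = 0.959931·7.3631·230.6250 = 1630.083 mm³

Volume = 1630.083 mm³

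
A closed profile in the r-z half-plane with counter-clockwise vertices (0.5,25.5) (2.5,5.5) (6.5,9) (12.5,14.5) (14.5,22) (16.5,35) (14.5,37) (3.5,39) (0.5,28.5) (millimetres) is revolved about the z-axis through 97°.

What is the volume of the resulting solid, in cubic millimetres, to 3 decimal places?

Profile (r,z), 9 vertices: (0.5,25.5) (2.5,5.5) (6.5,9) (12.5,14.5) (14.5,22) (16.5,35) (14.5,37) (3.5,39) (0.5,28.5)
edge 0: (0.5,25.5)→(2.5,5.5)  cross = 0.5·5.5 − 2.5·25.5 = -61.0000; (r_i+r_j)·cross = 3·-61.0000 = -183.0000
edge 1: (2.5,5.5)→(6.5,9)  cross = 2.5·9 − 6.5·5.5 = -13.2500; (r_i+r_j)·cross = 9·-13.2500 = -119.2500
edge 2: (6.5,9)→(12.5,14.5)  cross = 6.5·14.5 − 12.5·9 = -18.2500; (r_i+r_j)·cross = 19·-18.2500 = -346.7500
edge 3: (12.5,14.5)→(14.5,22)  cross = 12.5·22 − 14.5·14.5 = 64.7500; (r_i+r_j)·cross = 27·64.7500 = 1748.2500
edge 4: (14.5,22)→(16.5,35)  cross = 14.5·35 − 16.5·22 = 144.5000; (r_i+r_j)·cross = 31·144.5000 = 4479.5000
edge 5: (16.5,35)→(14.5,37)  cross = 16.5·37 − 14.5·35 = 103.0000; (r_i+r_j)·cross = 31·103.0000 = 3193.0000
edge 6: (14.5,37)→(3.5,39)  cross = 14.5·39 − 3.5·37 = 436.0000; (r_i+r_j)·cross = 18·436.0000 = 7848.0000
edge 7: (3.5,39)→(0.5,28.5)  cross = 3.5·28.5 − 0.5·39 = 80.2500; (r_i+r_j)·cross = 4·80.2500 = 321.0000
edge 8: (0.5,28.5)→(0.5,25.5)  cross = 0.5·25.5 − 0.5·28.5 = -1.5000; (r_i+r_j)·cross = 1·-1.5000 = -1.5000
Σcross = 734.5000 → A = |Σcross|/2 = 367.2500 mm²
Σ(r_i+r_j)·cross = 16939.2500 → first moment M = |Σ|/6 = 2823.2083
R_c = M/A = 2823.2083/367.2500 = 7.6874 mm
θ = 97° = 1.692969 rad
V = θ·R_c·A = 1.692969·7.6874·367.2500 = 4779.605 mm³

Volume = 4779.605 mm³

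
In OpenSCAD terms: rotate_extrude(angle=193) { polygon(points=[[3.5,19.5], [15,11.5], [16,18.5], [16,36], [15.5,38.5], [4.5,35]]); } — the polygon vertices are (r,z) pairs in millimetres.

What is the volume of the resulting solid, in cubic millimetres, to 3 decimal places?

Profile (r,z), 6 vertices: (3.5,19.5) (15,11.5) (16,18.5) (16,36) (15.5,38.5) (4.5,35)
edge 0: (3.5,19.5)→(15,11.5)  cross = 3.5·11.5 − 15·19.5 = -252.2500; (r_i+r_j)·cross = 18.5·-252.2500 = -4666.6250
edge 1: (15,11.5)→(16,18.5)  cross = 15·18.5 − 16·11.5 = 93.5000; (r_i+r_j)·cross = 31·93.5000 = 2898.5000
edge 2: (16,18.5)→(16,36)  cross = 16·36 − 16·18.5 = 280.0000; (r_i+r_j)·cross = 32·280.0000 = 8960.0000
edge 3: (16,36)→(15.5,38.5)  cross = 16·38.5 − 15.5·36 = 58.0000; (r_i+r_j)·cross = 31.5·58.0000 = 1827.0000
edge 4: (15.5,38.5)→(4.5,35)  cross = 15.5·35 − 4.5·38.5 = 369.2500; (r_i+r_j)·cross = 20·369.2500 = 7385.0000
edge 5: (4.5,35)→(3.5,19.5)  cross = 4.5·19.5 − 3.5·35 = -34.7500; (r_i+r_j)·cross = 8·-34.7500 = -278.0000
Σcross = 513.7500 → A = |Σcross|/2 = 256.8750 mm²
Σ(r_i+r_j)·cross = 16125.8750 → first moment M = |Σ|/6 = 2687.6458
R_c = M/A = 2687.6458/256.8750 = 10.4629 mm
θ = 193° = 3.368485 rad
V = θ·R_c·A = 3.368485·10.4629·256.8750 = 9053.296 mm³

Volume = 9053.296 mm³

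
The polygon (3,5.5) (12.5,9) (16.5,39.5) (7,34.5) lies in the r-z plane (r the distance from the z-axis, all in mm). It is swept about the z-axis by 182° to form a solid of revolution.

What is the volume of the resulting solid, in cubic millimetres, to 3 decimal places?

Volume = 8256.119 mm³

Profile (r,z), 4 vertices: (3,5.5) (12.5,9) (16.5,39.5) (7,34.5)
edge 0: (3,5.5)→(12.5,9)  cross = 3·9 − 12.5·5.5 = -41.7500; (r_i+r_j)·cross = 15.5·-41.7500 = -647.1250
edge 1: (12.5,9)→(16.5,39.5)  cross = 12.5·39.5 − 16.5·9 = 345.2500; (r_i+r_j)·cross = 29·345.2500 = 10012.2500
edge 2: (16.5,39.5)→(7,34.5)  cross = 16.5·34.5 − 7·39.5 = 292.7500; (r_i+r_j)·cross = 23.5·292.7500 = 6879.6250
edge 3: (7,34.5)→(3,5.5)  cross = 7·5.5 − 3·34.5 = -65.0000; (r_i+r_j)·cross = 10·-65.0000 = -650.0000
Σcross = 531.2500 → A = |Σcross|/2 = 265.6250 mm²
Σ(r_i+r_j)·cross = 15594.7500 → first moment M = |Σ|/6 = 2599.1250
R_c = M/A = 2599.1250/265.6250 = 9.7849 mm
θ = 182° = 3.176499 rad
V = θ·R_c·A = 3.176499·9.7849·265.6250 = 8256.119 mm³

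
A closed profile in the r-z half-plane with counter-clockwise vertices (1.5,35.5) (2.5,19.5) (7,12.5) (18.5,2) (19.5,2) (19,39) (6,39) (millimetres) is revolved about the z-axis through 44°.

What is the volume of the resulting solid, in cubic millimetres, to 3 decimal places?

Profile (r,z), 7 vertices: (1.5,35.5) (2.5,19.5) (7,12.5) (18.5,2) (19.5,2) (19,39) (6,39)
edge 0: (1.5,35.5)→(2.5,19.5)  cross = 1.5·19.5 − 2.5·35.5 = -59.5000; (r_i+r_j)·cross = 4·-59.5000 = -238.0000
edge 1: (2.5,19.5)→(7,12.5)  cross = 2.5·12.5 − 7·19.5 = -105.2500; (r_i+r_j)·cross = 9.5·-105.2500 = -999.8750
edge 2: (7,12.5)→(18.5,2)  cross = 7·2 − 18.5·12.5 = -217.2500; (r_i+r_j)·cross = 25.5·-217.2500 = -5539.8750
edge 3: (18.5,2)→(19.5,2)  cross = 18.5·2 − 19.5·2 = -2.0000; (r_i+r_j)·cross = 38·-2.0000 = -76.0000
edge 4: (19.5,2)→(19,39)  cross = 19.5·39 − 19·2 = 722.5000; (r_i+r_j)·cross = 38.5·722.5000 = 27816.2500
edge 5: (19,39)→(6,39)  cross = 19·39 − 6·39 = 507.0000; (r_i+r_j)·cross = 25·507.0000 = 12675.0000
edge 6: (6,39)→(1.5,35.5)  cross = 6·35.5 − 1.5·39 = 154.5000; (r_i+r_j)·cross = 7.5·154.5000 = 1158.7500
Σcross = 1000.0000 → A = |Σcross|/2 = 500.0000 mm²
Σ(r_i+r_j)·cross = 34796.2500 → first moment M = |Σ|/6 = 5799.3750
R_c = M/A = 5799.3750/500.0000 = 11.5988 mm
θ = 44° = 0.767945 rad
V = θ·R_c·A = 0.767945·11.5988·500.0000 = 4453.600 mm³

Volume = 4453.600 mm³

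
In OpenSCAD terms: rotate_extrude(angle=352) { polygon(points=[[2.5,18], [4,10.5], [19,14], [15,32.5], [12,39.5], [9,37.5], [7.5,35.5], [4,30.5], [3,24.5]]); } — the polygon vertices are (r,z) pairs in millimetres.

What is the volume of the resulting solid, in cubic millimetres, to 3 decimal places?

Profile (r,z), 9 vertices: (2.5,18) (4,10.5) (19,14) (15,32.5) (12,39.5) (9,37.5) (7.5,35.5) (4,30.5) (3,24.5)
edge 0: (2.5,18)→(4,10.5)  cross = 2.5·10.5 − 4·18 = -45.7500; (r_i+r_j)·cross = 6.5·-45.7500 = -297.3750
edge 1: (4,10.5)→(19,14)  cross = 4·14 − 19·10.5 = -143.5000; (r_i+r_j)·cross = 23·-143.5000 = -3300.5000
edge 2: (19,14)→(15,32.5)  cross = 19·32.5 − 15·14 = 407.5000; (r_i+r_j)·cross = 34·407.5000 = 13855.0000
edge 3: (15,32.5)→(12,39.5)  cross = 15·39.5 − 12·32.5 = 202.5000; (r_i+r_j)·cross = 27·202.5000 = 5467.5000
edge 4: (12,39.5)→(9,37.5)  cross = 12·37.5 − 9·39.5 = 94.5000; (r_i+r_j)·cross = 21·94.5000 = 1984.5000
edge 5: (9,37.5)→(7.5,35.5)  cross = 9·35.5 − 7.5·37.5 = 38.2500; (r_i+r_j)·cross = 16.5·38.2500 = 631.1250
edge 6: (7.5,35.5)→(4,30.5)  cross = 7.5·30.5 − 4·35.5 = 86.7500; (r_i+r_j)·cross = 11.5·86.7500 = 997.6250
edge 7: (4,30.5)→(3,24.5)  cross = 4·24.5 − 3·30.5 = 6.5000; (r_i+r_j)·cross = 7·6.5000 = 45.5000
edge 8: (3,24.5)→(2.5,18)  cross = 3·18 − 2.5·24.5 = -7.2500; (r_i+r_j)·cross = 5.5·-7.2500 = -39.8750
Σcross = 639.5000 → A = |Σcross|/2 = 319.7500 mm²
Σ(r_i+r_j)·cross = 19343.5000 → first moment M = |Σ|/6 = 3223.9167
R_c = M/A = 3223.9167/319.7500 = 10.0826 mm
θ = 352° = 6.143559 rad
V = θ·R_c·A = 6.143559·10.0826·319.7500 = 19806.322 mm³

Volume = 19806.322 mm³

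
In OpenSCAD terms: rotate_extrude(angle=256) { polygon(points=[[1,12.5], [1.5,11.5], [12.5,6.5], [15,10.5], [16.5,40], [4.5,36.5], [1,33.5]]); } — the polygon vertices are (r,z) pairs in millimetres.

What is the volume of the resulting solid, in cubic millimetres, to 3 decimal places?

Volume = 16330.883 mm³

Profile (r,z), 7 vertices: (1,12.5) (1.5,11.5) (12.5,6.5) (15,10.5) (16.5,40) (4.5,36.5) (1,33.5)
edge 0: (1,12.5)→(1.5,11.5)  cross = 1·11.5 − 1.5·12.5 = -7.2500; (r_i+r_j)·cross = 2.5·-7.2500 = -18.1250
edge 1: (1.5,11.5)→(12.5,6.5)  cross = 1.5·6.5 − 12.5·11.5 = -134.0000; (r_i+r_j)·cross = 14·-134.0000 = -1876.0000
edge 2: (12.5,6.5)→(15,10.5)  cross = 12.5·10.5 − 15·6.5 = 33.7500; (r_i+r_j)·cross = 27.5·33.7500 = 928.1250
edge 3: (15,10.5)→(16.5,40)  cross = 15·40 − 16.5·10.5 = 426.7500; (r_i+r_j)·cross = 31.5·426.7500 = 13442.6250
edge 4: (16.5,40)→(4.5,36.5)  cross = 16.5·36.5 − 4.5·40 = 422.2500; (r_i+r_j)·cross = 21·422.2500 = 8867.2500
edge 5: (4.5,36.5)→(1,33.5)  cross = 4.5·33.5 − 1·36.5 = 114.2500; (r_i+r_j)·cross = 5.5·114.2500 = 628.3750
edge 6: (1,33.5)→(1,12.5)  cross = 1·12.5 − 1·33.5 = -21.0000; (r_i+r_j)·cross = 2·-21.0000 = -42.0000
Σcross = 834.7500 → A = |Σcross|/2 = 417.3750 mm²
Σ(r_i+r_j)·cross = 21930.2500 → first moment M = |Σ|/6 = 3655.0417
R_c = M/A = 3655.0417/417.3750 = 8.7572 mm
θ = 256° = 4.468043 rad
V = θ·R_c·A = 4.468043·8.7572·417.3750 = 16330.883 mm³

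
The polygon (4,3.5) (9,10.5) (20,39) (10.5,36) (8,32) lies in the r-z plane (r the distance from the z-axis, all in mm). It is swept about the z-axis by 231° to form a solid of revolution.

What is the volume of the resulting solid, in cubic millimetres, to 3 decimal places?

Volume = 8993.234 mm³

Profile (r,z), 5 vertices: (4,3.5) (9,10.5) (20,39) (10.5,36) (8,32)
edge 0: (4,3.5)→(9,10.5)  cross = 4·10.5 − 9·3.5 = 10.5000; (r_i+r_j)·cross = 13·10.5000 = 136.5000
edge 1: (9,10.5)→(20,39)  cross = 9·39 − 20·10.5 = 141.0000; (r_i+r_j)·cross = 29·141.0000 = 4089.0000
edge 2: (20,39)→(10.5,36)  cross = 20·36 − 10.5·39 = 310.5000; (r_i+r_j)·cross = 30.5·310.5000 = 9470.2500
edge 3: (10.5,36)→(8,32)  cross = 10.5·32 − 8·36 = 48.0000; (r_i+r_j)·cross = 18.5·48.0000 = 888.0000
edge 4: (8,32)→(4,3.5)  cross = 8·3.5 − 4·32 = -100.0000; (r_i+r_j)·cross = 12·-100.0000 = -1200.0000
Σcross = 410.0000 → A = |Σcross|/2 = 205.0000 mm²
Σ(r_i+r_j)·cross = 13383.7500 → first moment M = |Σ|/6 = 2230.6250
R_c = M/A = 2230.6250/205.0000 = 10.8811 mm
θ = 231° = 4.031711 rad
V = θ·R_c·A = 4.031711·10.8811·205.0000 = 8993.234 mm³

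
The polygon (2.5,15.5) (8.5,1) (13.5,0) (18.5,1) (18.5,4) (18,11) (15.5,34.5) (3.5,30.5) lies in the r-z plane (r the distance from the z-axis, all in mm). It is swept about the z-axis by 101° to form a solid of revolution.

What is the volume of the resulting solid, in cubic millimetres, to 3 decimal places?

Volume = 7995.467 mm³

Profile (r,z), 8 vertices: (2.5,15.5) (8.5,1) (13.5,0) (18.5,1) (18.5,4) (18,11) (15.5,34.5) (3.5,30.5)
edge 0: (2.5,15.5)→(8.5,1)  cross = 2.5·1 − 8.5·15.5 = -129.2500; (r_i+r_j)·cross = 11·-129.2500 = -1421.7500
edge 1: (8.5,1)→(13.5,0)  cross = 8.5·0 − 13.5·1 = -13.5000; (r_i+r_j)·cross = 22·-13.5000 = -297.0000
edge 2: (13.5,0)→(18.5,1)  cross = 13.5·1 − 18.5·0 = 13.5000; (r_i+r_j)·cross = 32·13.5000 = 432.0000
edge 3: (18.5,1)→(18.5,4)  cross = 18.5·4 − 18.5·1 = 55.5000; (r_i+r_j)·cross = 37·55.5000 = 2053.5000
edge 4: (18.5,4)→(18,11)  cross = 18.5·11 − 18·4 = 131.5000; (r_i+r_j)·cross = 36.5·131.5000 = 4799.7500
edge 5: (18,11)→(15.5,34.5)  cross = 18·34.5 − 15.5·11 = 450.5000; (r_i+r_j)·cross = 33.5·450.5000 = 15091.7500
edge 6: (15.5,34.5)→(3.5,30.5)  cross = 15.5·30.5 − 3.5·34.5 = 352.0000; (r_i+r_j)·cross = 19·352.0000 = 6688.0000
edge 7: (3.5,30.5)→(2.5,15.5)  cross = 3.5·15.5 − 2.5·30.5 = -22.0000; (r_i+r_j)·cross = 6·-22.0000 = -132.0000
Σcross = 838.2500 → A = |Σcross|/2 = 419.1250 mm²
Σ(r_i+r_j)·cross = 27214.2500 → first moment M = |Σ|/6 = 4535.7083
R_c = M/A = 4535.7083/419.1250 = 10.8219 mm
θ = 101° = 1.762783 rad
V = θ·R_c·A = 1.762783·10.8219·419.1250 = 7995.467 mm³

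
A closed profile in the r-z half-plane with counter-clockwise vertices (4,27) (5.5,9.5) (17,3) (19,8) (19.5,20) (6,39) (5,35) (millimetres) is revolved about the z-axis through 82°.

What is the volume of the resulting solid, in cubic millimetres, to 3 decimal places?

Profile (r,z), 7 vertices: (4,27) (5.5,9.5) (17,3) (19,8) (19.5,20) (6,39) (5,35)
edge 0: (4,27)→(5.5,9.5)  cross = 4·9.5 − 5.5·27 = -110.5000; (r_i+r_j)·cross = 9.5·-110.5000 = -1049.7500
edge 1: (5.5,9.5)→(17,3)  cross = 5.5·3 − 17·9.5 = -145.0000; (r_i+r_j)·cross = 22.5·-145.0000 = -3262.5000
edge 2: (17,3)→(19,8)  cross = 17·8 − 19·3 = 79.0000; (r_i+r_j)·cross = 36·79.0000 = 2844.0000
edge 3: (19,8)→(19.5,20)  cross = 19·20 − 19.5·8 = 224.0000; (r_i+r_j)·cross = 38.5·224.0000 = 8624.0000
edge 4: (19.5,20)→(6,39)  cross = 19.5·39 − 6·20 = 640.5000; (r_i+r_j)·cross = 25.5·640.5000 = 16332.7500
edge 5: (6,39)→(5,35)  cross = 6·35 − 5·39 = 15.0000; (r_i+r_j)·cross = 11·15.0000 = 165.0000
edge 6: (5,35)→(4,27)  cross = 5·27 − 4·35 = -5.0000; (r_i+r_j)·cross = 9·-5.0000 = -45.0000
Σcross = 698.0000 → A = |Σcross|/2 = 349.0000 mm²
Σ(r_i+r_j)·cross = 23608.5000 → first moment M = |Σ|/6 = 3934.7500
R_c = M/A = 3934.7500/349.0000 = 11.2744 mm
θ = 82° = 1.431170 rad
V = θ·R_c·A = 1.431170·11.2744·349.0000 = 5631.296 mm³

Volume = 5631.296 mm³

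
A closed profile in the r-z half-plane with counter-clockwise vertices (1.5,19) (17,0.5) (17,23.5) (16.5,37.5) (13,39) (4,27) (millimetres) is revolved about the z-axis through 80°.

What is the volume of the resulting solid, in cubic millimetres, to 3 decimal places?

Volume = 5541.129 mm³

Profile (r,z), 6 vertices: (1.5,19) (17,0.5) (17,23.5) (16.5,37.5) (13,39) (4,27)
edge 0: (1.5,19)→(17,0.5)  cross = 1.5·0.5 − 17·19 = -322.2500; (r_i+r_j)·cross = 18.5·-322.2500 = -5961.6250
edge 1: (17,0.5)→(17,23.5)  cross = 17·23.5 − 17·0.5 = 391.0000; (r_i+r_j)·cross = 34·391.0000 = 13294.0000
edge 2: (17,23.5)→(16.5,37.5)  cross = 17·37.5 − 16.5·23.5 = 249.7500; (r_i+r_j)·cross = 33.5·249.7500 = 8366.6250
edge 3: (16.5,37.5)→(13,39)  cross = 16.5·39 − 13·37.5 = 156.0000; (r_i+r_j)·cross = 29.5·156.0000 = 4602.0000
edge 4: (13,39)→(4,27)  cross = 13·27 − 4·39 = 195.0000; (r_i+r_j)·cross = 17·195.0000 = 3315.0000
edge 5: (4,27)→(1.5,19)  cross = 4·19 − 1.5·27 = 35.5000; (r_i+r_j)·cross = 5.5·35.5000 = 195.2500
Σcross = 705.0000 → A = |Σcross|/2 = 352.5000 mm²
Σ(r_i+r_j)·cross = 23811.2500 → first moment M = |Σ|/6 = 3968.5417
R_c = M/A = 3968.5417/352.5000 = 11.2583 mm
θ = 80° = 1.396263 rad
V = θ·R_c·A = 1.396263·11.2583·352.5000 = 5541.129 mm³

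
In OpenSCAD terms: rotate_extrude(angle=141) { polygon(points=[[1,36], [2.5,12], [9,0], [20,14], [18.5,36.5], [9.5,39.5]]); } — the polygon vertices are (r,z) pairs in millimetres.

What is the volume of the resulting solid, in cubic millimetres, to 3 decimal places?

Profile (r,z), 6 vertices: (1,36) (2.5,12) (9,0) (20,14) (18.5,36.5) (9.5,39.5)
edge 0: (1,36)→(2.5,12)  cross = 1·12 − 2.5·36 = -78.0000; (r_i+r_j)·cross = 3.5·-78.0000 = -273.0000
edge 1: (2.5,12)→(9,0)  cross = 2.5·0 − 9·12 = -108.0000; (r_i+r_j)·cross = 11.5·-108.0000 = -1242.0000
edge 2: (9,0)→(20,14)  cross = 9·14 − 20·0 = 126.0000; (r_i+r_j)·cross = 29·126.0000 = 3654.0000
edge 3: (20,14)→(18.5,36.5)  cross = 20·36.5 − 18.5·14 = 471.0000; (r_i+r_j)·cross = 38.5·471.0000 = 18133.5000
edge 4: (18.5,36.5)→(9.5,39.5)  cross = 18.5·39.5 − 9.5·36.5 = 384.0000; (r_i+r_j)·cross = 28·384.0000 = 10752.0000
edge 5: (9.5,39.5)→(1,36)  cross = 9.5·36 − 1·39.5 = 302.5000; (r_i+r_j)·cross = 10.5·302.5000 = 3176.2500
Σcross = 1097.5000 → A = |Σcross|/2 = 548.7500 mm²
Σ(r_i+r_j)·cross = 34200.7500 → first moment M = |Σ|/6 = 5700.1250
R_c = M/A = 5700.1250/548.7500 = 10.3875 mm
θ = 141° = 2.460914 rad
V = θ·R_c·A = 2.460914·10.3875·548.7500 = 14027.519 mm³

Volume = 14027.519 mm³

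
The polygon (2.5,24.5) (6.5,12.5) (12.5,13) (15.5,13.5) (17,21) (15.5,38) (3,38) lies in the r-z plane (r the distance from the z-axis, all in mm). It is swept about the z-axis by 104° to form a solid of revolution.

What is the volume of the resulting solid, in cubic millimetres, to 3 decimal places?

Volume = 5679.354 mm³

Profile (r,z), 7 vertices: (2.5,24.5) (6.5,12.5) (12.5,13) (15.5,13.5) (17,21) (15.5,38) (3,38)
edge 0: (2.5,24.5)→(6.5,12.5)  cross = 2.5·12.5 − 6.5·24.5 = -128.0000; (r_i+r_j)·cross = 9·-128.0000 = -1152.0000
edge 1: (6.5,12.5)→(12.5,13)  cross = 6.5·13 − 12.5·12.5 = -71.7500; (r_i+r_j)·cross = 19·-71.7500 = -1363.2500
edge 2: (12.5,13)→(15.5,13.5)  cross = 12.5·13.5 − 15.5·13 = -32.7500; (r_i+r_j)·cross = 28·-32.7500 = -917.0000
edge 3: (15.5,13.5)→(17,21)  cross = 15.5·21 − 17·13.5 = 96.0000; (r_i+r_j)·cross = 32.5·96.0000 = 3120.0000
edge 4: (17,21)→(15.5,38)  cross = 17·38 − 15.5·21 = 320.5000; (r_i+r_j)·cross = 32.5·320.5000 = 10416.2500
edge 5: (15.5,38)→(3,38)  cross = 15.5·38 − 3·38 = 475.0000; (r_i+r_j)·cross = 18.5·475.0000 = 8787.5000
edge 6: (3,38)→(2.5,24.5)  cross = 3·24.5 − 2.5·38 = -21.5000; (r_i+r_j)·cross = 5.5·-21.5000 = -118.2500
Σcross = 637.5000 → A = |Σcross|/2 = 318.7500 mm²
Σ(r_i+r_j)·cross = 18773.2500 → first moment M = |Σ|/6 = 3128.8750
R_c = M/A = 3128.8750/318.7500 = 9.8161 mm
θ = 104° = 1.815142 rad
V = θ·R_c·A = 1.815142·9.8161·318.7500 = 5679.354 mm³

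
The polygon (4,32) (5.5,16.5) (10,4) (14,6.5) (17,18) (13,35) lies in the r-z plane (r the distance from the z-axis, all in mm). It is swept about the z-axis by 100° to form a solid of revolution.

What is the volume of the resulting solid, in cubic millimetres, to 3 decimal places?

Profile (r,z), 6 vertices: (4,32) (5.5,16.5) (10,4) (14,6.5) (17,18) (13,35)
edge 0: (4,32)→(5.5,16.5)  cross = 4·16.5 − 5.5·32 = -110.0000; (r_i+r_j)·cross = 9.5·-110.0000 = -1045.0000
edge 1: (5.5,16.5)→(10,4)  cross = 5.5·4 − 10·16.5 = -143.0000; (r_i+r_j)·cross = 15.5·-143.0000 = -2216.5000
edge 2: (10,4)→(14,6.5)  cross = 10·6.5 − 14·4 = 9.0000; (r_i+r_j)·cross = 24·9.0000 = 216.0000
edge 3: (14,6.5)→(17,18)  cross = 14·18 − 17·6.5 = 141.5000; (r_i+r_j)·cross = 31·141.5000 = 4386.5000
edge 4: (17,18)→(13,35)  cross = 17·35 − 13·18 = 361.0000; (r_i+r_j)·cross = 30·361.0000 = 10830.0000
edge 5: (13,35)→(4,32)  cross = 13·32 − 4·35 = 276.0000; (r_i+r_j)·cross = 17·276.0000 = 4692.0000
Σcross = 534.5000 → A = |Σcross|/2 = 267.2500 mm²
Σ(r_i+r_j)·cross = 16863.0000 → first moment M = |Σ|/6 = 2810.5000
R_c = M/A = 2810.5000/267.2500 = 10.5164 mm
θ = 100° = 1.745329 rad
V = θ·R_c·A = 1.745329·10.5164·267.2500 = 4905.248 mm³

Volume = 4905.248 mm³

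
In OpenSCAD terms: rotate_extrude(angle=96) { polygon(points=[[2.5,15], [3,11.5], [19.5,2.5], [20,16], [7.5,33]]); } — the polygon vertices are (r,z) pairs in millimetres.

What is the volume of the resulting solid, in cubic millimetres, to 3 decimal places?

Volume = 5733.825 mm³

Profile (r,z), 5 vertices: (2.5,15) (3,11.5) (19.5,2.5) (20,16) (7.5,33)
edge 0: (2.5,15)→(3,11.5)  cross = 2.5·11.5 − 3·15 = -16.2500; (r_i+r_j)·cross = 5.5·-16.2500 = -89.3750
edge 1: (3,11.5)→(19.5,2.5)  cross = 3·2.5 − 19.5·11.5 = -216.7500; (r_i+r_j)·cross = 22.5·-216.7500 = -4876.8750
edge 2: (19.5,2.5)→(20,16)  cross = 19.5·16 − 20·2.5 = 262.0000; (r_i+r_j)·cross = 39.5·262.0000 = 10349.0000
edge 3: (20,16)→(7.5,33)  cross = 20·33 − 7.5·16 = 540.0000; (r_i+r_j)·cross = 27.5·540.0000 = 14850.0000
edge 4: (7.5,33)→(2.5,15)  cross = 7.5·15 − 2.5·33 = 30.0000; (r_i+r_j)·cross = 10·30.0000 = 300.0000
Σcross = 599.0000 → A = |Σcross|/2 = 299.5000 mm²
Σ(r_i+r_j)·cross = 20532.7500 → first moment M = |Σ|/6 = 3422.1250
R_c = M/A = 3422.1250/299.5000 = 11.4261 mm
θ = 96° = 1.675516 rad
V = θ·R_c·A = 1.675516·11.4261·299.5000 = 5733.825 mm³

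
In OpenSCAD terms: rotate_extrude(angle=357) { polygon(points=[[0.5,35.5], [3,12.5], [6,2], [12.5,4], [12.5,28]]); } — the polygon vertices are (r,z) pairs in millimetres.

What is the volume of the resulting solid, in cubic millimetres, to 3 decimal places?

Volume = 12561.733 mm³

Profile (r,z), 5 vertices: (0.5,35.5) (3,12.5) (6,2) (12.5,4) (12.5,28)
edge 0: (0.5,35.5)→(3,12.5)  cross = 0.5·12.5 − 3·35.5 = -100.2500; (r_i+r_j)·cross = 3.5·-100.2500 = -350.8750
edge 1: (3,12.5)→(6,2)  cross = 3·2 − 6·12.5 = -69.0000; (r_i+r_j)·cross = 9·-69.0000 = -621.0000
edge 2: (6,2)→(12.5,4)  cross = 6·4 − 12.5·2 = -1.0000; (r_i+r_j)·cross = 18.5·-1.0000 = -18.5000
edge 3: (12.5,4)→(12.5,28)  cross = 12.5·28 − 12.5·4 = 300.0000; (r_i+r_j)·cross = 25·300.0000 = 7500.0000
edge 4: (12.5,28)→(0.5,35.5)  cross = 12.5·35.5 − 0.5·28 = 429.7500; (r_i+r_j)·cross = 13·429.7500 = 5586.7500
Σcross = 559.5000 → A = |Σcross|/2 = 279.7500 mm²
Σ(r_i+r_j)·cross = 12096.3750 → first moment M = |Σ|/6 = 2016.0625
R_c = M/A = 2016.0625/279.7500 = 7.2067 mm
θ = 357° = 6.230825 rad
V = θ·R_c·A = 6.230825·7.2067·279.7500 = 12561.733 mm³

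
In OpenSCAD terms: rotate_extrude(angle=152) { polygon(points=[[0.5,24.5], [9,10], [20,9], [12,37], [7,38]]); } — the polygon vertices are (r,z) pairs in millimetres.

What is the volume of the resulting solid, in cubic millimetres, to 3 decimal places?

Profile (r,z), 5 vertices: (0.5,24.5) (9,10) (20,9) (12,37) (7,38)
edge 0: (0.5,24.5)→(9,10)  cross = 0.5·10 − 9·24.5 = -215.5000; (r_i+r_j)·cross = 9.5·-215.5000 = -2047.2500
edge 1: (9,10)→(20,9)  cross = 9·9 − 20·10 = -119.0000; (r_i+r_j)·cross = 29·-119.0000 = -3451.0000
edge 2: (20,9)→(12,37)  cross = 20·37 − 12·9 = 632.0000; (r_i+r_j)·cross = 32·632.0000 = 20224.0000
edge 3: (12,37)→(7,38)  cross = 12·38 − 7·37 = 197.0000; (r_i+r_j)·cross = 19·197.0000 = 3743.0000
edge 4: (7,38)→(0.5,24.5)  cross = 7·24.5 − 0.5·38 = 152.5000; (r_i+r_j)·cross = 7.5·152.5000 = 1143.7500
Σcross = 647.0000 → A = |Σcross|/2 = 323.5000 mm²
Σ(r_i+r_j)·cross = 19612.5000 → first moment M = |Σ|/6 = 3268.7500
R_c = M/A = 3268.7500/323.5000 = 10.1043 mm
θ = 152° = 2.652900 rad
V = θ·R_c·A = 2.652900·10.1043·323.5000 = 8671.668 mm³

Volume = 8671.668 mm³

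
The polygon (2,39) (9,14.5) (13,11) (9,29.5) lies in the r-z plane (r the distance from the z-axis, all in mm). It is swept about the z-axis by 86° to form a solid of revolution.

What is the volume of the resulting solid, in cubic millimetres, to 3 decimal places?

Volume = 990.649 mm³

Profile (r,z), 4 vertices: (2,39) (9,14.5) (13,11) (9,29.5)
edge 0: (2,39)→(9,14.5)  cross = 2·14.5 − 9·39 = -322.0000; (r_i+r_j)·cross = 11·-322.0000 = -3542.0000
edge 1: (9,14.5)→(13,11)  cross = 9·11 − 13·14.5 = -89.5000; (r_i+r_j)·cross = 22·-89.5000 = -1969.0000
edge 2: (13,11)→(9,29.5)  cross = 13·29.5 − 9·11 = 284.5000; (r_i+r_j)·cross = 22·284.5000 = 6259.0000
edge 3: (9,29.5)→(2,39)  cross = 9·39 − 2·29.5 = 292.0000; (r_i+r_j)·cross = 11·292.0000 = 3212.0000
Σcross = 165.0000 → A = |Σcross|/2 = 82.5000 mm²
Σ(r_i+r_j)·cross = 3960.0000 → first moment M = |Σ|/6 = 660.0000
R_c = M/A = 660.0000/82.5000 = 8.0000 mm
θ = 86° = 1.500983 rad
V = θ·R_c·A = 1.500983·8.0000·82.5000 = 990.649 mm³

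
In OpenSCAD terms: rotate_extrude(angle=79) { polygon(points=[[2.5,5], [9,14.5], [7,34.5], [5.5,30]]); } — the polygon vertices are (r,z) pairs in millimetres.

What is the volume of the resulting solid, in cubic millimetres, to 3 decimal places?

Profile (r,z), 4 vertices: (2.5,5) (9,14.5) (7,34.5) (5.5,30)
edge 0: (2.5,5)→(9,14.5)  cross = 2.5·14.5 − 9·5 = -8.7500; (r_i+r_j)·cross = 11.5·-8.7500 = -100.6250
edge 1: (9,14.5)→(7,34.5)  cross = 9·34.5 − 7·14.5 = 209.0000; (r_i+r_j)·cross = 16·209.0000 = 3344.0000
edge 2: (7,34.5)→(5.5,30)  cross = 7·30 − 5.5·34.5 = 20.2500; (r_i+r_j)·cross = 12.5·20.2500 = 253.1250
edge 3: (5.5,30)→(2.5,5)  cross = 5.5·5 − 2.5·30 = -47.5000; (r_i+r_j)·cross = 8·-47.5000 = -380.0000
Σcross = 173.0000 → A = |Σcross|/2 = 86.5000 mm²
Σ(r_i+r_j)·cross = 3116.5000 → first moment M = |Σ|/6 = 519.4167
R_c = M/A = 519.4167/86.5000 = 6.0048 mm
θ = 79° = 1.378810 rad
V = θ·R_c·A = 1.378810·6.0048·86.5000 = 716.177 mm³

Volume = 716.177 mm³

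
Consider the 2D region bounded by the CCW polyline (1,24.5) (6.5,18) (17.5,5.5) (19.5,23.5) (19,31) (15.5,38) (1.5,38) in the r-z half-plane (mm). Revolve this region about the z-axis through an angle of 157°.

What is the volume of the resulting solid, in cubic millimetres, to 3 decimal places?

Profile (r,z), 7 vertices: (1,24.5) (6.5,18) (17.5,5.5) (19.5,23.5) (19,31) (15.5,38) (1.5,38)
edge 0: (1,24.5)→(6.5,18)  cross = 1·18 − 6.5·24.5 = -141.2500; (r_i+r_j)·cross = 7.5·-141.2500 = -1059.3750
edge 1: (6.5,18)→(17.5,5.5)  cross = 6.5·5.5 − 17.5·18 = -279.2500; (r_i+r_j)·cross = 24·-279.2500 = -6702.0000
edge 2: (17.5,5.5)→(19.5,23.5)  cross = 17.5·23.5 − 19.5·5.5 = 304.0000; (r_i+r_j)·cross = 37·304.0000 = 11248.0000
edge 3: (19.5,23.5)→(19,31)  cross = 19.5·31 − 19·23.5 = 158.0000; (r_i+r_j)·cross = 38.5·158.0000 = 6083.0000
edge 4: (19,31)→(15.5,38)  cross = 19·38 − 15.5·31 = 241.5000; (r_i+r_j)·cross = 34.5·241.5000 = 8331.7500
edge 5: (15.5,38)→(1.5,38)  cross = 15.5·38 − 1.5·38 = 532.0000; (r_i+r_j)·cross = 17·532.0000 = 9044.0000
edge 6: (1.5,38)→(1,24.5)  cross = 1.5·24.5 − 1·38 = -1.2500; (r_i+r_j)·cross = 2.5·-1.2500 = -3.1250
Σcross = 813.7500 → A = |Σcross|/2 = 406.8750 mm²
Σ(r_i+r_j)·cross = 26942.2500 → first moment M = |Σ|/6 = 4490.3750
R_c = M/A = 4490.3750/406.8750 = 11.0363 mm
θ = 157° = 2.740167 rad
V = θ·R_c·A = 2.740167·11.0363·406.8750 = 12304.377 mm³

Volume = 12304.377 mm³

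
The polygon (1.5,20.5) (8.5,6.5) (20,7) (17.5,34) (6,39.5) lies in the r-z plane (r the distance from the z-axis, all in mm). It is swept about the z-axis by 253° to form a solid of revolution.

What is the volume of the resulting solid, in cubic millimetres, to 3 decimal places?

Volume = 21475.306 mm³

Profile (r,z), 5 vertices: (1.5,20.5) (8.5,6.5) (20,7) (17.5,34) (6,39.5)
edge 0: (1.5,20.5)→(8.5,6.5)  cross = 1.5·6.5 − 8.5·20.5 = -164.5000; (r_i+r_j)·cross = 10·-164.5000 = -1645.0000
edge 1: (8.5,6.5)→(20,7)  cross = 8.5·7 − 20·6.5 = -70.5000; (r_i+r_j)·cross = 28.5·-70.5000 = -2009.2500
edge 2: (20,7)→(17.5,34)  cross = 20·34 − 17.5·7 = 557.5000; (r_i+r_j)·cross = 37.5·557.5000 = 20906.2500
edge 3: (17.5,34)→(6,39.5)  cross = 17.5·39.5 − 6·34 = 487.2500; (r_i+r_j)·cross = 23.5·487.2500 = 11450.3750
edge 4: (6,39.5)→(1.5,20.5)  cross = 6·20.5 − 1.5·39.5 = 63.7500; (r_i+r_j)·cross = 7.5·63.7500 = 478.1250
Σcross = 873.5000 → A = |Σcross|/2 = 436.7500 mm²
Σ(r_i+r_j)·cross = 29180.5000 → first moment M = |Σ|/6 = 4863.4167
R_c = M/A = 4863.4167/436.7500 = 11.1355 mm
θ = 253° = 4.415683 rad
V = θ·R_c·A = 4.415683·11.1355·436.7500 = 21475.306 mm³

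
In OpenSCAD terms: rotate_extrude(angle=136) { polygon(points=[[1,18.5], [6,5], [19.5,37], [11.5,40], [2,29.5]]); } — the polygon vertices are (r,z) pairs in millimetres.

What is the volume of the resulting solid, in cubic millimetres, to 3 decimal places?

Volume = 6703.429 mm³

Profile (r,z), 5 vertices: (1,18.5) (6,5) (19.5,37) (11.5,40) (2,29.5)
edge 0: (1,18.5)→(6,5)  cross = 1·5 − 6·18.5 = -106.0000; (r_i+r_j)·cross = 7·-106.0000 = -742.0000
edge 1: (6,5)→(19.5,37)  cross = 6·37 − 19.5·5 = 124.5000; (r_i+r_j)·cross = 25.5·124.5000 = 3174.7500
edge 2: (19.5,37)→(11.5,40)  cross = 19.5·40 − 11.5·37 = 354.5000; (r_i+r_j)·cross = 31·354.5000 = 10989.5000
edge 3: (11.5,40)→(2,29.5)  cross = 11.5·29.5 − 2·40 = 259.2500; (r_i+r_j)·cross = 13.5·259.2500 = 3499.8750
edge 4: (2,29.5)→(1,18.5)  cross = 2·18.5 − 1·29.5 = 7.5000; (r_i+r_j)·cross = 3·7.5000 = 22.5000
Σcross = 639.7500 → A = |Σcross|/2 = 319.8750 mm²
Σ(r_i+r_j)·cross = 16944.6250 → first moment M = |Σ|/6 = 2824.1042
R_c = M/A = 2824.1042/319.8750 = 8.8288 mm
θ = 136° = 2.373648 rad
V = θ·R_c·A = 2.373648·8.8288·319.8750 = 6703.429 mm³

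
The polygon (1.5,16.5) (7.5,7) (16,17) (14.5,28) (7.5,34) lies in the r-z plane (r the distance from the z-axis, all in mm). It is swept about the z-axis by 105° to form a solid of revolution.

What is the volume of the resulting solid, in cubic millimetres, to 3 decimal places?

Volume = 3778.660 mm³

Profile (r,z), 5 vertices: (1.5,16.5) (7.5,7) (16,17) (14.5,28) (7.5,34)
edge 0: (1.5,16.5)→(7.5,7)  cross = 1.5·7 − 7.5·16.5 = -113.2500; (r_i+r_j)·cross = 9·-113.2500 = -1019.2500
edge 1: (7.5,7)→(16,17)  cross = 7.5·17 − 16·7 = 15.5000; (r_i+r_j)·cross = 23.5·15.5000 = 364.2500
edge 2: (16,17)→(14.5,28)  cross = 16·28 − 14.5·17 = 201.5000; (r_i+r_j)·cross = 30.5·201.5000 = 6145.7500
edge 3: (14.5,28)→(7.5,34)  cross = 14.5·34 − 7.5·28 = 283.0000; (r_i+r_j)·cross = 22·283.0000 = 6226.0000
edge 4: (7.5,34)→(1.5,16.5)  cross = 7.5·16.5 − 1.5·34 = 72.7500; (r_i+r_j)·cross = 9·72.7500 = 654.7500
Σcross = 459.5000 → A = |Σcross|/2 = 229.7500 mm²
Σ(r_i+r_j)·cross = 12371.5000 → first moment M = |Σ|/6 = 2061.9167
R_c = M/A = 2061.9167/229.7500 = 8.9746 mm
θ = 105° = 1.832596 rad
V = θ·R_c·A = 1.832596·8.9746·229.7500 = 3778.660 mm³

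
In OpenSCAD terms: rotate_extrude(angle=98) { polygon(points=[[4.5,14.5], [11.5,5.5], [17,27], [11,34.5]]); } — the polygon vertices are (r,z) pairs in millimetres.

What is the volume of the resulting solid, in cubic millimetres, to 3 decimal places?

Volume = 3444.898 mm³

Profile (r,z), 4 vertices: (4.5,14.5) (11.5,5.5) (17,27) (11,34.5)
edge 0: (4.5,14.5)→(11.5,5.5)  cross = 4.5·5.5 − 11.5·14.5 = -142.0000; (r_i+r_j)·cross = 16·-142.0000 = -2272.0000
edge 1: (11.5,5.5)→(17,27)  cross = 11.5·27 − 17·5.5 = 217.0000; (r_i+r_j)·cross = 28.5·217.0000 = 6184.5000
edge 2: (17,27)→(11,34.5)  cross = 17·34.5 − 11·27 = 289.5000; (r_i+r_j)·cross = 28·289.5000 = 8106.0000
edge 3: (11,34.5)→(4.5,14.5)  cross = 11·14.5 − 4.5·34.5 = 4.2500; (r_i+r_j)·cross = 15.5·4.2500 = 65.8750
Σcross = 368.7500 → A = |Σcross|/2 = 184.3750 mm²
Σ(r_i+r_j)·cross = 12084.3750 → first moment M = |Σ|/6 = 2014.0625
R_c = M/A = 2014.0625/184.3750 = 10.9237 mm
θ = 98° = 1.710423 rad
V = θ·R_c·A = 1.710423·10.9237·184.3750 = 3444.898 mm³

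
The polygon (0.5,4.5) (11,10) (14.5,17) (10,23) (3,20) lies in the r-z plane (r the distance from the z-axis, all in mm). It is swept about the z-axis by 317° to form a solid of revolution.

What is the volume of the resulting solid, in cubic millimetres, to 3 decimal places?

Profile (r,z), 5 vertices: (0.5,4.5) (11,10) (14.5,17) (10,23) (3,20)
edge 0: (0.5,4.5)→(11,10)  cross = 0.5·10 − 11·4.5 = -44.5000; (r_i+r_j)·cross = 11.5·-44.5000 = -511.7500
edge 1: (11,10)→(14.5,17)  cross = 11·17 − 14.5·10 = 42.0000; (r_i+r_j)·cross = 25.5·42.0000 = 1071.0000
edge 2: (14.5,17)→(10,23)  cross = 14.5·23 − 10·17 = 163.5000; (r_i+r_j)·cross = 24.5·163.5000 = 4005.7500
edge 3: (10,23)→(3,20)  cross = 10·20 − 3·23 = 131.0000; (r_i+r_j)·cross = 13·131.0000 = 1703.0000
edge 4: (3,20)→(0.5,4.5)  cross = 3·4.5 − 0.5·20 = 3.5000; (r_i+r_j)·cross = 3.5·3.5000 = 12.2500
Σcross = 295.5000 → A = |Σcross|/2 = 147.7500 mm²
Σ(r_i+r_j)·cross = 6280.2500 → first moment M = |Σ|/6 = 1046.7083
R_c = M/A = 1046.7083/147.7500 = 7.0843 mm
θ = 317° = 5.532694 rad
V = θ·R_c·A = 5.532694·7.0843·147.7500 = 5791.117 mm³

Volume = 5791.117 mm³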